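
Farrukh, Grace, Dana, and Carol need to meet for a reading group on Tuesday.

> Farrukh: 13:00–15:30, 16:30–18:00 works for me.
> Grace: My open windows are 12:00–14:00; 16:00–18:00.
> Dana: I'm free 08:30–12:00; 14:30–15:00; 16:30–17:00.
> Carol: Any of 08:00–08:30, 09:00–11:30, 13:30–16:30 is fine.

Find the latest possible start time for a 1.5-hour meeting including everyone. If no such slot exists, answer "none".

Farrukh ∩ Grace: 13:00-14:00, 16:30-18:00.
Farrukh ∩ Grace ∩ Dana: 16:30-17:00.
Farrukh ∩ Grace ∩ Dana ∩ Carol: ∅.
There is no time when everyone is free.
No common window is at least 90 minutes long.

none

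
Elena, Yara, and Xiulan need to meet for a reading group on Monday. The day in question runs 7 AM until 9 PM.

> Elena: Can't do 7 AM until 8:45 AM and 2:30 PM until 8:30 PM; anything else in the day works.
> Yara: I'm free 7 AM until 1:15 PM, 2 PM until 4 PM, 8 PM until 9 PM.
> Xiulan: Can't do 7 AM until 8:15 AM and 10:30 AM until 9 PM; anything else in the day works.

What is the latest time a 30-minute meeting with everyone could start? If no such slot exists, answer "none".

10:00

Elena free: 08:45-14:30, 20:30-21:00 (invert busy blocks within the working day).
Yara free: 07:00-13:15, 14:00-16:00, 20:00-21:00.
Xiulan free: 08:15-10:30 (invert busy blocks within the working day).
Elena ∩ Yara: 08:45-13:15, 14:00-14:30, 20:30-21:00.
Elena ∩ Yara ∩ Xiulan: 08:45-10:30.
So the common availability across everyone is 08:45-10:30.
The last common window of at least 30 minutes is 08:45-10:30; a 30-minute meeting can start as late as 10:00 and still end by 10:30.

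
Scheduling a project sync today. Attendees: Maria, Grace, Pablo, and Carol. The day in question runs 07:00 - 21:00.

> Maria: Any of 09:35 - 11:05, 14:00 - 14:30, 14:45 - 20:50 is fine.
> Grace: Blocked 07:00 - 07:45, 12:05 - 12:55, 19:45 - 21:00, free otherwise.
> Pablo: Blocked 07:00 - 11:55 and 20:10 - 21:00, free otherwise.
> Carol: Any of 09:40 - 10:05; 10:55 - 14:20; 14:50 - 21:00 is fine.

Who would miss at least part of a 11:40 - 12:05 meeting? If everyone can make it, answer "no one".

Maria, Pablo

Maria free: 09:35-11:05, 14:00-14:30, 14:45-20:50.
Grace free: 07:45-12:05, 12:55-19:45 (invert busy blocks within the working day).
Pablo free: 11:55-20:10 (invert busy blocks within the working day).
Carol free: 09:40-10:05, 10:55-14:20, 14:50-21:00.
Maria: not fully free for 11:40-12:05. Grace: free for 11:40-12:05. Pablo: not fully free for 11:40-12:05. Carol: free for 11:40-12:05.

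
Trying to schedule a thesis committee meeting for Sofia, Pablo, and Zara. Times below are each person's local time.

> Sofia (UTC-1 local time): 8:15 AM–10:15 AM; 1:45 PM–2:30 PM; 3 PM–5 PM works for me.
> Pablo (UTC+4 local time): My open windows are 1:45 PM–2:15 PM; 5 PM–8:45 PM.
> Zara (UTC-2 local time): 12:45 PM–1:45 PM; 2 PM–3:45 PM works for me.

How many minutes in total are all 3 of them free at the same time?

Sofia in UTC: 09:15-11:15, 14:45-15:30, 16:00-18:00 (add 1h to convert from UTC-1).
Pablo in UTC: 09:45-10:15, 13:00-16:45 (subtract 4h to convert from UTC+4).
Zara in UTC: 14:45-15:45, 16:00-17:45 (add 2h to convert from UTC-2).
Sofia ∩ Pablo: 09:45-10:15, 14:45-15:30, 16:00-16:45.
Sofia ∩ Pablo ∩ Zara: 14:45-15:30, 16:00-16:45.
Summing the common windows: 45 + 45 = 90 minutes.

90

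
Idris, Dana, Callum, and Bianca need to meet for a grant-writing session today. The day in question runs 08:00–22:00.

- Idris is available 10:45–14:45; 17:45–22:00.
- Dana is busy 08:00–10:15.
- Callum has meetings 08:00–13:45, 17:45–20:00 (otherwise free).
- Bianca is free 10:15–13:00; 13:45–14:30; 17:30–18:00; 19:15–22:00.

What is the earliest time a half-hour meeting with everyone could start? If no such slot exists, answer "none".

13:45

Idris free: 10:45-14:45, 17:45-22:00.
Dana free: 10:15-22:00 (invert busy blocks within the working day).
Callum free: 13:45-17:45, 20:00-22:00 (invert busy blocks within the working day).
Bianca free: 10:15-13:00, 13:45-14:30, 17:30-18:00, 19:15-22:00.
Idris ∩ Dana: 10:45-14:45, 17:45-22:00.
Idris ∩ Dana ∩ Callum: 13:45-14:45, 20:00-22:00.
Idris ∩ Dana ∩ Callum ∩ Bianca: 13:45-14:30, 20:00-22:00.
Those are the intersection windows.
The first common window of at least 30 minutes is 13:45-14:30, so the earliest start is 13:45.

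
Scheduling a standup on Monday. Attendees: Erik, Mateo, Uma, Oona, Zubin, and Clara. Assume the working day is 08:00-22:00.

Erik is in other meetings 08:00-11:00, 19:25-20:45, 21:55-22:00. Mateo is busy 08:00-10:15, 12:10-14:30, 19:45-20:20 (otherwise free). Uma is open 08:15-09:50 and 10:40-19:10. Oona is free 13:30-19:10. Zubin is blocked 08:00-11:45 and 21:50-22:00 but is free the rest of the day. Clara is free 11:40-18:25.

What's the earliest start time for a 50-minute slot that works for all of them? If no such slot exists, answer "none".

14:30

Erik free: 11:00-19:25, 20:45-21:55 (invert busy blocks within the working day).
Mateo free: 10:15-12:10, 14:30-19:45, 20:20-22:00 (invert busy blocks within the working day).
Uma free: 08:15-09:50, 10:40-19:10.
Oona free: 13:30-19:10.
Zubin free: 11:45-21:50 (invert busy blocks within the working day).
Clara free: 11:40-18:25.
Erik ∩ Mateo: 11:00-12:10, 14:30-19:25, 20:45-21:55.
Erik ∩ Mateo ∩ Uma: 11:00-12:10, 14:30-19:10.
Erik ∩ Mateo ∩ Uma ∩ Oona: 14:30-19:10.
Erik ∩ Mateo ∩ Uma ∩ Oona ∩ Zubin: 14:30-19:10.
Erik ∩ Mateo ∩ Uma ∩ Oona ∩ Zubin ∩ Clara: 14:30-18:25.
The first common window of at least 50 minutes is 14:30-18:25, so the earliest start is 14:30.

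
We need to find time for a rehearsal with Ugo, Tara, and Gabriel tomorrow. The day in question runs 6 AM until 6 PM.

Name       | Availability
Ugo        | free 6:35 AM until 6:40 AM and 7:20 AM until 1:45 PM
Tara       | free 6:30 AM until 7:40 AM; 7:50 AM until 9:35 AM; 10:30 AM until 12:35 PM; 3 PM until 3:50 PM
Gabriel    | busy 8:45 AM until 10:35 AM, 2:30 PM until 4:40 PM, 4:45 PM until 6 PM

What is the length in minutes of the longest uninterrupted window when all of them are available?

120

Ugo free: 06:35-06:40, 07:20-13:45.
Tara free: 06:30-07:40, 07:50-09:35, 10:30-12:35, 15:00-15:50.
Gabriel free: 06:00-08:45, 10:35-14:30, 16:40-16:45 (invert busy blocks within the working day).
Ugo ∩ Tara: 06:35-06:40, 07:20-07:40, 07:50-09:35, 10:30-12:35.
Ugo ∩ Tara ∩ Gabriel: 06:35-06:40, 07:20-07:40, 07:50-08:45, 10:35-12:35.
The longest is 10:35-12:35 at 120 minutes.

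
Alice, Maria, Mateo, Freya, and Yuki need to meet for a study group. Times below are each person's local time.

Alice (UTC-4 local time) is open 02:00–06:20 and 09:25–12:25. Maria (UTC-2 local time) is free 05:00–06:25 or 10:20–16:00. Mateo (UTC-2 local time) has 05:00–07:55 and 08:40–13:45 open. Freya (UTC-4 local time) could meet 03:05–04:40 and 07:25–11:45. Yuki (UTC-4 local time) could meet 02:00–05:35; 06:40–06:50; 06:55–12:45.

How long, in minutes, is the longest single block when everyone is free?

Alice in UTC: 06:00-10:20, 13:25-16:25 (add 4h to convert from UTC-4).
Maria in UTC: 07:00-08:25, 12:20-18:00 (add 2h to convert from UTC-2).
Mateo in UTC: 07:00-09:55, 10:40-15:45 (add 2h to convert from UTC-2).
Freya in UTC: 07:05-08:40, 11:25-15:45 (add 4h to convert from UTC-4).
Yuki in UTC: 06:00-09:35, 10:40-10:50, 10:55-16:45 (add 4h to convert from UTC-4).
Alice ∩ Maria: 07:00-08:25, 13:25-16:25.
Alice ∩ Maria ∩ Mateo: 07:00-08:25, 13:25-15:45.
Alice ∩ Maria ∩ Mateo ∩ Freya: 07:05-08:25, 13:25-15:45.
Alice ∩ Maria ∩ Mateo ∩ Freya ∩ Yuki: 07:05-08:25, 13:25-15:45.
The longest is 13:25-15:45 at 140 minutes.

140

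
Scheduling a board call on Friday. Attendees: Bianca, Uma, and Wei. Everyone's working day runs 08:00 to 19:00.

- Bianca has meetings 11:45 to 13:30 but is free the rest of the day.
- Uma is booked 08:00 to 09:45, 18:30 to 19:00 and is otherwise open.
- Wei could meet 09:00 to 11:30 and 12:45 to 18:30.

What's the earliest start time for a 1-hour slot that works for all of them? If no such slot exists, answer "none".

09:45

Bianca free: 08:00-11:45, 13:30-19:00 (invert busy blocks within the working day).
Uma free: 09:45-18:30 (invert busy blocks within the working day).
Wei free: 09:00-11:30, 12:45-18:30.
Bianca ∩ Uma: 09:45-11:45, 13:30-18:30.
Bianca ∩ Uma ∩ Wei: 09:45-11:30, 13:30-18:30.
The first common window of at least 60 minutes is 09:45-11:30, so the earliest start is 09:45.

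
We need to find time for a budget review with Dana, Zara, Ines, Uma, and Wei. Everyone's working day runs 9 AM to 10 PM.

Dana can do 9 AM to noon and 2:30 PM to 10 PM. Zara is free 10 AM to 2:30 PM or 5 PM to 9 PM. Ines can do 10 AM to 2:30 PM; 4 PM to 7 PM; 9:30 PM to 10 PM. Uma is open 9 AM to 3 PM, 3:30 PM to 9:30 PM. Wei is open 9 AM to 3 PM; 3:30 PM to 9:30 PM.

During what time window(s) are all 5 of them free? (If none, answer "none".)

10:00-12:00, 17:00-19:00

Dana ∩ Zara: 10:00-12:00, 17:00-21:00.
Dana ∩ Zara ∩ Ines: 10:00-12:00, 17:00-19:00.
Dana ∩ Zara ∩ Ines ∩ Uma: 10:00-12:00, 17:00-19:00.
Dana ∩ Zara ∩ Ines ∩ Uma ∩ Wei: 10:00-12:00, 17:00-19:00.
Those are the intersection windows.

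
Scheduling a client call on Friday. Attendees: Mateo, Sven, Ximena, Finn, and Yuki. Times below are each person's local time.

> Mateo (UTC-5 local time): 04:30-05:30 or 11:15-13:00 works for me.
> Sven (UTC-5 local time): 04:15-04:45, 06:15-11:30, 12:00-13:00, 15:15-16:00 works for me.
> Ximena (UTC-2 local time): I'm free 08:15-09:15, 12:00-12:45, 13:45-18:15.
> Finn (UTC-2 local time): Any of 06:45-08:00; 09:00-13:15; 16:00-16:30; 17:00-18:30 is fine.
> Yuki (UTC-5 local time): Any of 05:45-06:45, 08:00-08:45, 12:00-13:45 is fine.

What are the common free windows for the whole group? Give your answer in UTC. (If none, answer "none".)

none

Mateo in UTC: 09:30-10:30, 16:15-18:00 (add 5h to convert from UTC-5).
Sven in UTC: 09:15-09:45, 11:15-16:30, 17:00-18:00, 20:15-21:00 (add 5h to convert from UTC-5).
Ximena in UTC: 10:15-11:15, 14:00-14:45, 15:45-20:15 (add 2h to convert from UTC-2).
Finn in UTC: 08:45-10:00, 11:00-15:15, 18:00-18:30, 19:00-20:30 (add 2h to convert from UTC-2).
Yuki in UTC: 10:45-11:45, 13:00-13:45, 17:00-18:45 (add 5h to convert from UTC-5).
Mateo ∩ Sven: 09:30-09:45, 16:15-16:30, 17:00-18:00.
Mateo ∩ Sven ∩ Ximena: 16:15-16:30, 17:00-18:00.
Mateo ∩ Sven ∩ Ximena ∩ Finn: ∅.
Mateo ∩ Sven ∩ Ximena ∩ Finn ∩ Yuki: ∅.
There is no time when everyone is free.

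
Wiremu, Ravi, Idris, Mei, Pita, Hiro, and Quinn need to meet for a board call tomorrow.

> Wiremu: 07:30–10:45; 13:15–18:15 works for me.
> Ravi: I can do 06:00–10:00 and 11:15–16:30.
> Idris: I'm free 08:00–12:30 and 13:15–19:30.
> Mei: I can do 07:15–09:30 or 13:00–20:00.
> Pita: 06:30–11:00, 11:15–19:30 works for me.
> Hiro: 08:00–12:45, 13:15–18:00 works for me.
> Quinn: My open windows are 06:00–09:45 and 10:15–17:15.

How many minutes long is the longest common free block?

Wiremu ∩ Ravi: 07:30-10:00, 13:15-16:30.
Wiremu ∩ Ravi ∩ Idris: 08:00-10:00, 13:15-16:30.
Wiremu ∩ Ravi ∩ Idris ∩ Mei: 08:00-09:30, 13:15-16:30.
Wiremu ∩ Ravi ∩ Idris ∩ Mei ∩ Pita: 08:00-09:30, 13:15-16:30.
Wiremu ∩ Ravi ∩ Idris ∩ Mei ∩ Pita ∩ Hiro: 08:00-09:30, 13:15-16:30.
Wiremu ∩ Ravi ∩ Idris ∩ Mei ∩ Pita ∩ Hiro ∩ Quinn: 08:00-09:30, 13:15-16:30.
The longest is 13:15-16:30 at 195 minutes.

195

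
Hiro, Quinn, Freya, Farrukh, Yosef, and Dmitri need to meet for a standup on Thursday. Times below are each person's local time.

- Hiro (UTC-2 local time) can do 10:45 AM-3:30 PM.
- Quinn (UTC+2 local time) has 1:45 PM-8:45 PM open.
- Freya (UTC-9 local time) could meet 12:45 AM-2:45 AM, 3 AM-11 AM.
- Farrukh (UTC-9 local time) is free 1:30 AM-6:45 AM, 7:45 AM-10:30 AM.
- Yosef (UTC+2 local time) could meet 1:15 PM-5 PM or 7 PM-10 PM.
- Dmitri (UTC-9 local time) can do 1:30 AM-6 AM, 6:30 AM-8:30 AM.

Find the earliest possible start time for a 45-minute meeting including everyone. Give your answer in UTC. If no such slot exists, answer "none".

Hiro in UTC: 12:45-17:30 (add 2h to convert from UTC-2).
Quinn in UTC: 11:45-18:45 (subtract 2h to convert from UTC+2).
Freya in UTC: 09:45-11:45, 12:00-20:00 (add 9h to convert from UTC-9).
Farrukh in UTC: 10:30-15:45, 16:45-19:30 (add 9h to convert from UTC-9).
Yosef in UTC: 11:15-15:00, 17:00-20:00 (subtract 2h to convert from UTC+2).
Dmitri in UTC: 10:30-15:00, 15:30-17:30 (add 9h to convert from UTC-9).
Hiro ∩ Quinn: 12:45-17:30.
Hiro ∩ Quinn ∩ Freya: 12:45-17:30.
Hiro ∩ Quinn ∩ Freya ∩ Farrukh: 12:45-15:45, 16:45-17:30.
Hiro ∩ Quinn ∩ Freya ∩ Farrukh ∩ Yosef: 12:45-15:00, 17:00-17:30.
Hiro ∩ Quinn ∩ Freya ∩ Farrukh ∩ Yosef ∩ Dmitri: 12:45-15:00, 17:00-17:30.
The first common window of at least 45 minutes is 12:45-15:00, so the earliest start is 12:45.

12:45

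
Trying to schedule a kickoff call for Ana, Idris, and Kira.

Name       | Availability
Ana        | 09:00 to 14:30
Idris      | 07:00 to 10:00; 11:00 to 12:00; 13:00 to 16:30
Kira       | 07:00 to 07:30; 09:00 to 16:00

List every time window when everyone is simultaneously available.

09:00-10:00, 11:00-12:00, 13:00-14:30

Ana ∩ Idris: 09:00-10:00, 11:00-12:00, 13:00-14:30.
Ana ∩ Idris ∩ Kira: 09:00-10:00, 11:00-12:00, 13:00-14:30.
Those are the intersection windows.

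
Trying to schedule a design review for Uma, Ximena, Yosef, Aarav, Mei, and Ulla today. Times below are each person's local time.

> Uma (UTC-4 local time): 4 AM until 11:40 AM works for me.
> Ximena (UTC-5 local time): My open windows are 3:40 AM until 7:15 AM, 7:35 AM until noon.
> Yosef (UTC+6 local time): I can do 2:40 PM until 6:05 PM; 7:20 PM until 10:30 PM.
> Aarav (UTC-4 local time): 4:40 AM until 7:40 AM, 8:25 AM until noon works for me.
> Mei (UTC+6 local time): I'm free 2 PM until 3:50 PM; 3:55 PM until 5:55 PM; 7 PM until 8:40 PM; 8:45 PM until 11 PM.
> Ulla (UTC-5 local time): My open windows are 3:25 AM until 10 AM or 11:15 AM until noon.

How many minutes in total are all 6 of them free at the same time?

270

Uma in UTC: 08:00-15:40 (add 4h to convert from UTC-4).
Ximena in UTC: 08:40-12:15, 12:35-17:00 (add 5h to convert from UTC-5).
Yosef in UTC: 08:40-12:05, 13:20-16:30 (subtract 6h to convert from UTC+6).
Aarav in UTC: 08:40-11:40, 12:25-16:00 (add 4h to convert from UTC-4).
Mei in UTC: 08:00-09:50, 09:55-11:55, 13:00-14:40, 14:45-17:00 (subtract 6h to convert from UTC+6).
Ulla in UTC: 08:25-15:00, 16:15-17:00 (add 5h to convert from UTC-5).
Uma ∩ Ximena: 08:40-12:15, 12:35-15:40.
Uma ∩ Ximena ∩ Yosef: 08:40-12:05, 13:20-15:40.
Uma ∩ Ximena ∩ Yosef ∩ Aarav: 08:40-11:40, 13:20-15:40.
Uma ∩ Ximena ∩ Yosef ∩ Aarav ∩ Mei: 08:40-09:50, 09:55-11:40, 13:20-14:40, 14:45-15:40.
Uma ∩ Ximena ∩ Yosef ∩ Aarav ∩ Mei ∩ Ulla: 08:40-09:50, 09:55-11:40, 13:20-14:40, 14:45-15:00.
So the common availability across everyone is 08:40-09:50, 09:55-11:40, 13:20-14:40, 14:45-15:00.
Summing the common windows: 70 + 105 + 80 + 15 = 270 minutes.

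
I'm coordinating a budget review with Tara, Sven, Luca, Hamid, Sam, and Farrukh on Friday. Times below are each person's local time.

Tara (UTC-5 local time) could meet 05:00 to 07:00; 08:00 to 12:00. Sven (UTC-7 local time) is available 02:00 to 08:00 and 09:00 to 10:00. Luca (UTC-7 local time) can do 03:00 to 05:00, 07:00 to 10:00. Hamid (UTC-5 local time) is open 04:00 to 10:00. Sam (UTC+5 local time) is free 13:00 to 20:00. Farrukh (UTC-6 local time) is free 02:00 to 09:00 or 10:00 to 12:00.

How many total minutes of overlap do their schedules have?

180

Tara in UTC: 10:00-12:00, 13:00-17:00 (add 5h to convert from UTC-5).
Sven in UTC: 09:00-15:00, 16:00-17:00 (add 7h to convert from UTC-7).
Luca in UTC: 10:00-12:00, 14:00-17:00 (add 7h to convert from UTC-7).
Hamid in UTC: 09:00-15:00 (add 5h to convert from UTC-5).
Sam in UTC: 08:00-15:00 (subtract 5h to convert from UTC+5).
Farrukh in UTC: 08:00-15:00, 16:00-18:00 (add 6h to convert from UTC-6).
Tara ∩ Sven: 10:00-12:00, 13:00-15:00, 16:00-17:00.
Tara ∩ Sven ∩ Luca: 10:00-12:00, 14:00-15:00, 16:00-17:00.
Tara ∩ Sven ∩ Luca ∩ Hamid: 10:00-12:00, 14:00-15:00.
Tara ∩ Sven ∩ Luca ∩ Hamid ∩ Sam: 10:00-12:00, 14:00-15:00.
Tara ∩ Sven ∩ Luca ∩ Hamid ∩ Sam ∩ Farrukh: 10:00-12:00, 14:00-15:00.
So the common availability across everyone is 10:00-12:00, 14:00-15:00.
Summing the common windows: 120 + 60 = 180 minutes.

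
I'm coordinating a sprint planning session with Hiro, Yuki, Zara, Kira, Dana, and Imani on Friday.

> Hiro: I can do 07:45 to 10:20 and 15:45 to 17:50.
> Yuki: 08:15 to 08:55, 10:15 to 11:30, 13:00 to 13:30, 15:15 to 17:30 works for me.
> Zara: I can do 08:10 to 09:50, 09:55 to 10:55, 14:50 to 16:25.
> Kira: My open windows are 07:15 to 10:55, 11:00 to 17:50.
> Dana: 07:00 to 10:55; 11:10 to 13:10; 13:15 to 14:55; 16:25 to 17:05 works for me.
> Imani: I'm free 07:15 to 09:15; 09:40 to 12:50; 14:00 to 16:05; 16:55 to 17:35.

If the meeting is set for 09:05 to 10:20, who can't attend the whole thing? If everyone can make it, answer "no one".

Imani, Yuki, Zara

Hiro: free for 09:05-10:20. Yuki: not fully free for 09:05-10:20. Zara: not fully free for 09:05-10:20. Kira: free for 09:05-10:20. Dana: free for 09:05-10:20. Imani: not fully free for 09:05-10:20.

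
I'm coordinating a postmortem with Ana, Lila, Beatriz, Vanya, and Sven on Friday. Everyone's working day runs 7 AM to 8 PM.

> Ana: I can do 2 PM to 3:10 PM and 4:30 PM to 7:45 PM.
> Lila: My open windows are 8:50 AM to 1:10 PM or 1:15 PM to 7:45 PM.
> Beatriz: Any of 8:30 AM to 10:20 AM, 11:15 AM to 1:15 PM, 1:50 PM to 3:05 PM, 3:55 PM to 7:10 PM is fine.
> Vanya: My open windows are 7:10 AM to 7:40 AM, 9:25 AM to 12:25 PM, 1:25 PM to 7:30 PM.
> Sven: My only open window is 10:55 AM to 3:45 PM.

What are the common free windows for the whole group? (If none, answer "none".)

14:00-15:05

Ana ∩ Lila: 14:00-15:10, 16:30-19:45.
Ana ∩ Lila ∩ Beatriz: 14:00-15:05, 16:30-19:10.
Ana ∩ Lila ∩ Beatriz ∩ Vanya: 14:00-15:05, 16:30-19:10.
Ana ∩ Lila ∩ Beatriz ∩ Vanya ∩ Sven: 14:00-15:05.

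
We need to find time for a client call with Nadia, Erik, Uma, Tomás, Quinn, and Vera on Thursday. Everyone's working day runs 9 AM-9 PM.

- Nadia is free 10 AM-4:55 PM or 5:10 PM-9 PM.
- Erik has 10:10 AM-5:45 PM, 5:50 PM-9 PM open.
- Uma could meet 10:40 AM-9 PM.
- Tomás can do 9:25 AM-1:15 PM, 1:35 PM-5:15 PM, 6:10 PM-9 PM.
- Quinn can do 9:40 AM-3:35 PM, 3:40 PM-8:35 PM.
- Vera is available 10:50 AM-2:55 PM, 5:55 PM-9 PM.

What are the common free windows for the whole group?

10:50-13:15, 13:35-14:55, 18:10-20:35

Nadia ∩ Erik: 10:10-16:55, 17:10-17:45, 17:50-21:00.
Nadia ∩ Erik ∩ Uma: 10:40-16:55, 17:10-17:45, 17:50-21:00.
Nadia ∩ Erik ∩ Uma ∩ Tomás: 10:40-13:15, 13:35-16:55, 17:10-17:15, 18:10-21:00.
Nadia ∩ Erik ∩ Uma ∩ Tomás ∩ Quinn: 10:40-13:15, 13:35-15:35, 15:40-16:55, 17:10-17:15, 18:10-20:35.
Nadia ∩ Erik ∩ Uma ∩ Tomás ∩ Quinn ∩ Vera: 10:50-13:15, 13:35-14:55, 18:10-20:35.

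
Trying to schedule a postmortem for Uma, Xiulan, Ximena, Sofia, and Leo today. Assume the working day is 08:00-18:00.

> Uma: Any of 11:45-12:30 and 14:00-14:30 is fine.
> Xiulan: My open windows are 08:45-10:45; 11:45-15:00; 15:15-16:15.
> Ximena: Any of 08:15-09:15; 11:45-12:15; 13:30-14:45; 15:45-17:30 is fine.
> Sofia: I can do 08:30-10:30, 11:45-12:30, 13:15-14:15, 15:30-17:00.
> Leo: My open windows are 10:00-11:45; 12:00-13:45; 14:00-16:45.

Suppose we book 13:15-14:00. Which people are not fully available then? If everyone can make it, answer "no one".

Uma: not fully free for 13:15-14:00. Xiulan: free for 13:15-14:00. Ximena: not fully free for 13:15-14:00. Sofia: free for 13:15-14:00. Leo: not fully free for 13:15-14:00.

Leo, Uma, Ximena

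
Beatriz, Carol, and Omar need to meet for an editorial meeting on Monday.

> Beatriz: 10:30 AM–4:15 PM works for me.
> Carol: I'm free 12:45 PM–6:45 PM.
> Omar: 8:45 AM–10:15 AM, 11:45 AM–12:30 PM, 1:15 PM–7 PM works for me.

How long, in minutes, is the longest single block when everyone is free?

Beatriz ∩ Carol: 12:45-16:15.
Beatriz ∩ Carol ∩ Omar: 13:15-16:15.
The longest is 13:15-16:15 at 180 minutes.

180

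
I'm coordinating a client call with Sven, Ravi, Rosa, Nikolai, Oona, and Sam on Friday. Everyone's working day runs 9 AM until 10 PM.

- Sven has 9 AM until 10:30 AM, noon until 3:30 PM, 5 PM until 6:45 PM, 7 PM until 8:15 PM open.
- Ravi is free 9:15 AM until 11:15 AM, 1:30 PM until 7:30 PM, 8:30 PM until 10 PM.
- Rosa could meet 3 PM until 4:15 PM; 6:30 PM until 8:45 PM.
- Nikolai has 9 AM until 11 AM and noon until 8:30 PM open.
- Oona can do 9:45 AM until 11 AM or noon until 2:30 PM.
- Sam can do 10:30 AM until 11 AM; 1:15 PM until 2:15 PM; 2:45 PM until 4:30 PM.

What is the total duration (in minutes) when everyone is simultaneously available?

0

Sven ∩ Ravi: 09:15-10:30, 13:30-15:30, 17:00-18:45, 19:00-19:30.
Sven ∩ Ravi ∩ Rosa: 15:00-15:30, 18:30-18:45, 19:00-19:30.
Sven ∩ Ravi ∩ Rosa ∩ Nikolai: 15:00-15:30, 18:30-18:45, 19:00-19:30.
Sven ∩ Ravi ∩ Rosa ∩ Nikolai ∩ Oona: ∅.
Sven ∩ Ravi ∩ Rosa ∩ Nikolai ∩ Oona ∩ Sam: ∅.
There is no time when everyone is free.
There is no common window, so the total is 0 minutes.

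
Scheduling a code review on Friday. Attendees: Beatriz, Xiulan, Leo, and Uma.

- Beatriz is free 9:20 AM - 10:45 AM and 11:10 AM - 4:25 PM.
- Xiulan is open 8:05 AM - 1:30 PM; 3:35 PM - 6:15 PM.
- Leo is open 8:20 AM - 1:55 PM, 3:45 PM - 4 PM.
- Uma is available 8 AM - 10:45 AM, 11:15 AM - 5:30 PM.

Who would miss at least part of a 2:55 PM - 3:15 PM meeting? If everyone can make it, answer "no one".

Leo, Xiulan

Beatriz: free for 14:55-15:15. Xiulan: not fully free for 14:55-15:15. Leo: not fully free for 14:55-15:15. Uma: free for 14:55-15:15.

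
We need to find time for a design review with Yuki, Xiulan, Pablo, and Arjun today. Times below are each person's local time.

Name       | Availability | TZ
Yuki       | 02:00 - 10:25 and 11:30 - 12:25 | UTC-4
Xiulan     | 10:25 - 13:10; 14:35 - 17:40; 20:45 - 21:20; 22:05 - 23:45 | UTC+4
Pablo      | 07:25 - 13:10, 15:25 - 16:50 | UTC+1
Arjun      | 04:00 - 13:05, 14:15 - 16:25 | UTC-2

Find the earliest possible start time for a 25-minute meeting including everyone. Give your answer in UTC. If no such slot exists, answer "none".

Yuki in UTC: 06:00-14:25, 15:30-16:25 (add 4h to convert from UTC-4).
Xiulan in UTC: 06:25-09:10, 10:35-13:40, 16:45-17:20, 18:05-19:45 (subtract 4h to convert from UTC+4).
Pablo in UTC: 06:25-12:10, 14:25-15:50 (subtract 1h to convert from UTC+1).
Arjun in UTC: 06:00-15:05, 16:15-18:25 (add 2h to convert from UTC-2).
Yuki ∩ Xiulan: 06:25-09:10, 10:35-13:40.
Yuki ∩ Xiulan ∩ Pablo: 06:25-09:10, 10:35-12:10.
Yuki ∩ Xiulan ∩ Pablo ∩ Arjun: 06:25-09:10, 10:35-12:10.
The first common window of at least 25 minutes is 06:25-09:10, so the earliest start is 06:25.

06:25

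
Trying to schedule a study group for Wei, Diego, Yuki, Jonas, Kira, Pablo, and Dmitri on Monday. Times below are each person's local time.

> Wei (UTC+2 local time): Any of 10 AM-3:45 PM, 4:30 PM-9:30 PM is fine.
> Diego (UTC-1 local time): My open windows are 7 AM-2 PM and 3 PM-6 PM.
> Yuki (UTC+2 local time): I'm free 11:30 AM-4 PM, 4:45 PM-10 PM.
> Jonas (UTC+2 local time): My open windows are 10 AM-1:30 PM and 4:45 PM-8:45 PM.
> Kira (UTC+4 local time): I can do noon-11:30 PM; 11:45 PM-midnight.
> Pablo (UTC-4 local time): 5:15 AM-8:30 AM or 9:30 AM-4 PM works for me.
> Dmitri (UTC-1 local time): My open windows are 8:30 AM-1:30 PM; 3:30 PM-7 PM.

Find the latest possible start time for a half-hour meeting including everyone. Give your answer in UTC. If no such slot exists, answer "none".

Wei in UTC: 08:00-13:45, 14:30-19:30 (subtract 2h to convert from UTC+2).
Diego in UTC: 08:00-15:00, 16:00-19:00 (add 1h to convert from UTC-1).
Yuki in UTC: 09:30-14:00, 14:45-20:00 (subtract 2h to convert from UTC+2).
Jonas in UTC: 08:00-11:30, 14:45-18:45 (subtract 2h to convert from UTC+2).
Kira in UTC: 08:00-19:30, 19:45-20:00 (subtract 4h to convert from UTC+4).
Pablo in UTC: 09:15-12:30, 13:30-20:00 (add 4h to convert from UTC-4).
Dmitri in UTC: 09:30-14:30, 16:30-20:00 (add 1h to convert from UTC-1).
Wei ∩ Diego: 08:00-13:45, 14:30-15:00, 16:00-19:00.
Wei ∩ Diego ∩ Yuki: 09:30-13:45, 14:45-15:00, 16:00-19:00.
Wei ∩ Diego ∩ Yuki ∩ Jonas: 09:30-11:30, 14:45-15:00, 16:00-18:45.
Wei ∩ Diego ∩ Yuki ∩ Jonas ∩ Kira: 09:30-11:30, 14:45-15:00, 16:00-18:45.
Wei ∩ Diego ∩ Yuki ∩ Jonas ∩ Kira ∩ Pablo: 09:30-11:30, 14:45-15:00, 16:00-18:45.
Wei ∩ Diego ∩ Yuki ∩ Jonas ∩ Kira ∩ Pablo ∩ Dmitri: 09:30-11:30, 16:30-18:45.
Those are the intersection windows.
The last common window of at least 30 minutes is 16:30-18:45; a 30-minute meeting can start as late as 18:15 and still end by 18:45.

18:15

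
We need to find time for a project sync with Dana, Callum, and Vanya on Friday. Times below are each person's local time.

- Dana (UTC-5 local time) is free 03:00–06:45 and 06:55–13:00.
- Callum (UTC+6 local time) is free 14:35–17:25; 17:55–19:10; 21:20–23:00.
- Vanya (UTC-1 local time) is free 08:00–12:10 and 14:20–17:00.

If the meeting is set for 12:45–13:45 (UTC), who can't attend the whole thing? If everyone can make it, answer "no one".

Callum, Vanya

Dana in UTC: 08:00-11:45, 11:55-18:00 (add 5h to convert from UTC-5).
Callum in UTC: 08:35-11:25, 11:55-13:10, 15:20-17:00 (subtract 6h to convert from UTC+6).
Vanya in UTC: 09:00-13:10, 15:20-18:00 (add 1h to convert from UTC-1).
Dana: free for 12:45-13:45. Callum: not fully free for 12:45-13:45. Vanya: not fully free for 12:45-13:45.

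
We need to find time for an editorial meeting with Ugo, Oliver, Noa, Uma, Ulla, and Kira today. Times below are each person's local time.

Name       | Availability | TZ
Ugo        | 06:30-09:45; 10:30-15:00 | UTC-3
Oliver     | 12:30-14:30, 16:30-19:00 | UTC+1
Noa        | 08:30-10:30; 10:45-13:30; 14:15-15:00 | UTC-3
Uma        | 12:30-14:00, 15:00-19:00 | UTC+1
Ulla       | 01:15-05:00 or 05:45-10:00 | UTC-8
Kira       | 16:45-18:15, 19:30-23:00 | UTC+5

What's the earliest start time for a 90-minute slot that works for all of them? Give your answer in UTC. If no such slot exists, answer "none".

Ugo in UTC: 09:30-12:45, 13:30-18:00 (add 3h to convert from UTC-3).
Oliver in UTC: 11:30-13:30, 15:30-18:00 (subtract 1h to convert from UTC+1).
Noa in UTC: 11:30-13:30, 13:45-16:30, 17:15-18:00 (add 3h to convert from UTC-3).
Uma in UTC: 11:30-13:00, 14:00-18:00 (subtract 1h to convert from UTC+1).
Ulla in UTC: 09:15-13:00, 13:45-18:00 (add 8h to convert from UTC-8).
Kira in UTC: 11:45-13:15, 14:30-18:00 (subtract 5h to convert from UTC+5).
Ugo ∩ Oliver: 11:30-12:45, 15:30-18:00.
Ugo ∩ Oliver ∩ Noa: 11:30-12:45, 15:30-16:30, 17:15-18:00.
Ugo ∩ Oliver ∩ Noa ∩ Uma: 11:30-12:45, 15:30-16:30, 17:15-18:00.
Ugo ∩ Oliver ∩ Noa ∩ Uma ∩ Ulla: 11:30-12:45, 15:30-16:30, 17:15-18:00.
Ugo ∩ Oliver ∩ Noa ∩ Uma ∩ Ulla ∩ Kira: 11:45-12:45, 15:30-16:30, 17:15-18:00.
No common window is at least 90 minutes long.

none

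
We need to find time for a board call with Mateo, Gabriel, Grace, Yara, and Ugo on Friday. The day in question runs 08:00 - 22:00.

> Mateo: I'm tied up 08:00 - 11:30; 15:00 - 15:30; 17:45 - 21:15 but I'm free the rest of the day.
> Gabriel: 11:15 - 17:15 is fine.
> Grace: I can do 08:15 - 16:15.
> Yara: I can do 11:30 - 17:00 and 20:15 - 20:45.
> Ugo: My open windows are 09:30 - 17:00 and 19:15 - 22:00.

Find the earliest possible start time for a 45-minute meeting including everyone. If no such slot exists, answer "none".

11:30

Mateo free: 11:30-15:00, 15:30-17:45, 21:15-22:00 (invert busy blocks within the working day).
Gabriel free: 11:15-17:15.
Grace free: 08:15-16:15.
Yara free: 11:30-17:00, 20:15-20:45.
Ugo free: 09:30-17:00, 19:15-22:00.
Mateo ∩ Gabriel: 11:30-15:00, 15:30-17:15.
Mateo ∩ Gabriel ∩ Grace: 11:30-15:00, 15:30-16:15.
Mateo ∩ Gabriel ∩ Grace ∩ Yara: 11:30-15:00, 15:30-16:15.
Mateo ∩ Gabriel ∩ Grace ∩ Yara ∩ Ugo: 11:30-15:00, 15:30-16:15.
The first common window of at least 45 minutes is 11:30-15:00, so the earliest start is 11:30.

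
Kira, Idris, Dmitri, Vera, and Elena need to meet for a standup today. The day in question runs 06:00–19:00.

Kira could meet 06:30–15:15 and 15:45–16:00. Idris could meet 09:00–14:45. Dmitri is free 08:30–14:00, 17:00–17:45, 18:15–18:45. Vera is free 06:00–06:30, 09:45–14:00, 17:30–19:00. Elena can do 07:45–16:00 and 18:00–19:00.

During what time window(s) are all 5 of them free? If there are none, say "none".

09:45-14:00

Kira ∩ Idris: 09:00-14:45.
Kira ∩ Idris ∩ Dmitri: 09:00-14:00.
Kira ∩ Idris ∩ Dmitri ∩ Vera: 09:45-14:00.
Kira ∩ Idris ∩ Dmitri ∩ Vera ∩ Elena: 09:45-14:00.
Those are the intersection windows.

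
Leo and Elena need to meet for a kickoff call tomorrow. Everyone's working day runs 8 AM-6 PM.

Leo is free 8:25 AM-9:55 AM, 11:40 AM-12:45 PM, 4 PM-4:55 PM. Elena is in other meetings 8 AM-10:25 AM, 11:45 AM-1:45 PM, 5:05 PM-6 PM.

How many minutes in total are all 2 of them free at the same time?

60

Leo free: 08:25-09:55, 11:40-12:45, 16:00-16:55.
Elena free: 10:25-11:45, 13:45-17:05 (invert busy blocks within the working day).
Leo ∩ Elena: 11:40-11:45, 16:00-16:55.
Summing the common windows: 5 + 55 = 60 minutes.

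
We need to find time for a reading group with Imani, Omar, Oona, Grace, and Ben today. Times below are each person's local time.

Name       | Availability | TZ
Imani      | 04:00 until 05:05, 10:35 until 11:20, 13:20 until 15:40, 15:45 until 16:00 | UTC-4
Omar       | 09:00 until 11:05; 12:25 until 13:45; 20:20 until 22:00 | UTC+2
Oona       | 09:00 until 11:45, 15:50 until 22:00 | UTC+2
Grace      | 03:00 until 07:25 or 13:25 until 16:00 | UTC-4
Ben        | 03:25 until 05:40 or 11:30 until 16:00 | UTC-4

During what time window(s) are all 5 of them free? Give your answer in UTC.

08:00-09:05, 18:20-19:40, 19:45-20:00

Imani in UTC: 08:00-09:05, 14:35-15:20, 17:20-19:40, 19:45-20:00 (add 4h to convert from UTC-4).
Omar in UTC: 07:00-09:05, 10:25-11:45, 18:20-20:00 (subtract 2h to convert from UTC+2).
Oona in UTC: 07:00-09:45, 13:50-20:00 (subtract 2h to convert from UTC+2).
Grace in UTC: 07:00-11:25, 17:25-20:00 (add 4h to convert from UTC-4).
Ben in UTC: 07:25-09:40, 15:30-20:00 (add 4h to convert from UTC-4).
Imani ∩ Omar: 08:00-09:05, 18:20-19:40, 19:45-20:00.
Imani ∩ Omar ∩ Oona: 08:00-09:05, 18:20-19:40, 19:45-20:00.
Imani ∩ Omar ∩ Oona ∩ Grace: 08:00-09:05, 18:20-19:40, 19:45-20:00.
Imani ∩ Omar ∩ Oona ∩ Grace ∩ Ben: 08:00-09:05, 18:20-19:40, 19:45-20:00.
So the common availability across everyone is 08:00-09:05, 18:20-19:40, 19:45-20:00.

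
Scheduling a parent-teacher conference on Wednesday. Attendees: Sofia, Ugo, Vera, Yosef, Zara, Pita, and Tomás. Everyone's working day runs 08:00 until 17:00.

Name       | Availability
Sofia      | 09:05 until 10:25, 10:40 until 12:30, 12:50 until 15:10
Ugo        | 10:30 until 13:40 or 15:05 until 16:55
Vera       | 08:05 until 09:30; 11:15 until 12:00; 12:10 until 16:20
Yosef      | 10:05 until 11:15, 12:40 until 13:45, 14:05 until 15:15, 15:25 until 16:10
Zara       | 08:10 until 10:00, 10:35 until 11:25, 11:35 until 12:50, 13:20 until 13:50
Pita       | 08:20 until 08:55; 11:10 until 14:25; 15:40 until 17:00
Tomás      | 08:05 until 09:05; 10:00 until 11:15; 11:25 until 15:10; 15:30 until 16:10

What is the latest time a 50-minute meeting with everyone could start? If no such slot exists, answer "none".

Sofia ∩ Ugo: 10:40-12:30, 12:50-13:40, 15:05-15:10.
Sofia ∩ Ugo ∩ Vera: 11:15-12:00, 12:10-12:30, 12:50-13:40, 15:05-15:10.
Sofia ∩ Ugo ∩ Vera ∩ Yosef: 12:50-13:40, 15:05-15:10.
Sofia ∩ Ugo ∩ Vera ∩ Yosef ∩ Zara: 13:20-13:40.
Sofia ∩ Ugo ∩ Vera ∩ Yosef ∩ Zara ∩ Pita: 13:20-13:40.
Sofia ∩ Ugo ∩ Vera ∩ Yosef ∩ Zara ∩ Pita ∩ Tomás: 13:20-13:40.
No common window is at least 50 minutes long.

none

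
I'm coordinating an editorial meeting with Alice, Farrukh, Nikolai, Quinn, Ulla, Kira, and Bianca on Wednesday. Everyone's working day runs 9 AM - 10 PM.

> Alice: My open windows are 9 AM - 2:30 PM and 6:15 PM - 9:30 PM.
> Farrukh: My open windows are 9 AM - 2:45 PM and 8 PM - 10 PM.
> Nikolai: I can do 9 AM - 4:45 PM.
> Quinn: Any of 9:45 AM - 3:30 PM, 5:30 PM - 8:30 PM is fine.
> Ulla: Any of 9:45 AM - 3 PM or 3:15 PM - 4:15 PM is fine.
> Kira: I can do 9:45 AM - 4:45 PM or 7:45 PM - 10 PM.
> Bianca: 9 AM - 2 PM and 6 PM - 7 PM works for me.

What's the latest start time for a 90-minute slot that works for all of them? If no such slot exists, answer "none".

12:30

Alice ∩ Farrukh: 09:00-14:30, 20:00-21:30.
Alice ∩ Farrukh ∩ Nikolai: 09:00-14:30.
Alice ∩ Farrukh ∩ Nikolai ∩ Quinn: 09:45-14:30.
Alice ∩ Farrukh ∩ Nikolai ∩ Quinn ∩ Ulla: 09:45-14:30.
Alice ∩ Farrukh ∩ Nikolai ∩ Quinn ∩ Ulla ∩ Kira: 09:45-14:30.
Alice ∩ Farrukh ∩ Nikolai ∩ Quinn ∩ Ulla ∩ Kira ∩ Bianca: 09:45-14:00.
So the common availability across everyone is 09:45-14:00.
The last common window of at least 90 minutes is 09:45-14:00; a 90-minute meeting can start as late as 12:30 and still end by 14:00.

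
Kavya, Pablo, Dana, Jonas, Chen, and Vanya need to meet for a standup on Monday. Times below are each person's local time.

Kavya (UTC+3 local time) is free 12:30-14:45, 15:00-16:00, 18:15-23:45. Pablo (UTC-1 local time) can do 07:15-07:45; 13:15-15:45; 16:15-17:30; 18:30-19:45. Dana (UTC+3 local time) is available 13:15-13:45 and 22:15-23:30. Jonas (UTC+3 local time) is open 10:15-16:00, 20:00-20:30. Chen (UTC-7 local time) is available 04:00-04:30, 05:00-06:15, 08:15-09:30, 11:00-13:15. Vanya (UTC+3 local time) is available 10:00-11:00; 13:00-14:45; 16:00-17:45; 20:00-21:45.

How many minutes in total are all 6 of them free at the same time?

Kavya in UTC: 09:30-11:45, 12:00-13:00, 15:15-20:45 (subtract 3h to convert from UTC+3).
Pablo in UTC: 08:15-08:45, 14:15-16:45, 17:15-18:30, 19:30-20:45 (add 1h to convert from UTC-1).
Dana in UTC: 10:15-10:45, 19:15-20:30 (subtract 3h to convert from UTC+3).
Jonas in UTC: 07:15-13:00, 17:00-17:30 (subtract 3h to convert from UTC+3).
Chen in UTC: 11:00-11:30, 12:00-13:15, 15:15-16:30, 18:00-20:15 (add 7h to convert from UTC-7).
Vanya in UTC: 07:00-08:00, 10:00-11:45, 13:00-14:45, 17:00-18:45 (subtract 3h to convert from UTC+3).
Kavya ∩ Pablo: 15:15-16:45, 17:15-18:30, 19:30-20:45.
Kavya ∩ Pablo ∩ Dana: 19:30-20:30.
Kavya ∩ Pablo ∩ Dana ∩ Jonas: ∅.
Kavya ∩ Pablo ∩ Dana ∩ Jonas ∩ Chen: ∅.
Kavya ∩ Pablo ∩ Dana ∩ Jonas ∩ Chen ∩ Vanya: ∅.
There is no time when everyone is free.
There is no common window, so the total is 0 minutes.

0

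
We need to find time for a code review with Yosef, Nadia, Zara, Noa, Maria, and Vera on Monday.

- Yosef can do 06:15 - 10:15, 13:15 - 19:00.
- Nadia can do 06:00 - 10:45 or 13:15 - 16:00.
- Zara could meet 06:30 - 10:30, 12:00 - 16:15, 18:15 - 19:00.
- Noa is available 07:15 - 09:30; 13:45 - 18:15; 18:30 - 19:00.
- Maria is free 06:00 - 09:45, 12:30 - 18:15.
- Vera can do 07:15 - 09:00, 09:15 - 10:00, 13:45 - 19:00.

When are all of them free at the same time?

07:15-09:00, 09:15-09:30, 13:45-16:00

Yosef ∩ Nadia: 06:15-10:15, 13:15-16:00.
Yosef ∩ Nadia ∩ Zara: 06:30-10:15, 13:15-16:00.
Yosef ∩ Nadia ∩ Zara ∩ Noa: 07:15-09:30, 13:45-16:00.
Yosef ∩ Nadia ∩ Zara ∩ Noa ∩ Maria: 07:15-09:30, 13:45-16:00.
Yosef ∩ Nadia ∩ Zara ∩ Noa ∩ Maria ∩ Vera: 07:15-09:00, 09:15-09:30, 13:45-16:00.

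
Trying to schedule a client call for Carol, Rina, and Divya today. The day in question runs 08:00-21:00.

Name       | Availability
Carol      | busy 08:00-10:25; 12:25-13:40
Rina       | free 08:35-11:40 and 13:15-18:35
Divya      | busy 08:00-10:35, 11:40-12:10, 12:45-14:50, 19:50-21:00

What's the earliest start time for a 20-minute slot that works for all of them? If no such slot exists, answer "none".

Carol free: 10:25-12:25, 13:40-21:00 (invert busy blocks within the working day).
Rina free: 08:35-11:40, 13:15-18:35.
Divya free: 10:35-11:40, 12:10-12:45, 14:50-19:50 (invert busy blocks within the working day).
Carol ∩ Rina: 10:25-11:40, 13:40-18:35.
Carol ∩ Rina ∩ Divya: 10:35-11:40, 14:50-18:35.
The first common window of at least 20 minutes is 10:35-11:40, so the earliest start is 10:35.

10:35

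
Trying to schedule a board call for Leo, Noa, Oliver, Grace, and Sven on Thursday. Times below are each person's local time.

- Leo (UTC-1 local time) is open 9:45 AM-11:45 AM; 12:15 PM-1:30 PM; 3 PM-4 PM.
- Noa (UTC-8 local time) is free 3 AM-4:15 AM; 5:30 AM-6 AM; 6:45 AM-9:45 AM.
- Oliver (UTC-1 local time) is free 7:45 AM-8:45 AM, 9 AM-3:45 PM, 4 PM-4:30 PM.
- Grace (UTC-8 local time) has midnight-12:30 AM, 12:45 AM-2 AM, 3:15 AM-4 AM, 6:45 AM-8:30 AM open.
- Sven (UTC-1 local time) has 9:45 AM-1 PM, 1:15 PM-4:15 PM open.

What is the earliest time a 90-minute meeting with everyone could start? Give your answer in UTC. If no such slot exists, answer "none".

none

Leo in UTC: 10:45-12:45, 13:15-14:30, 16:00-17:00 (add 1h to convert from UTC-1).
Noa in UTC: 11:00-12:15, 13:30-14:00, 14:45-17:45 (add 8h to convert from UTC-8).
Oliver in UTC: 08:45-09:45, 10:00-16:45, 17:00-17:30 (add 1h to convert from UTC-1).
Grace in UTC: 08:00-08:30, 08:45-10:00, 11:15-12:00, 14:45-16:30 (add 8h to convert from UTC-8).
Sven in UTC: 10:45-14:00, 14:15-17:15 (add 1h to convert from UTC-1).
Leo ∩ Noa: 11:00-12:15, 13:30-14:00, 16:00-17:00.
Leo ∩ Noa ∩ Oliver: 11:00-12:15, 13:30-14:00, 16:00-16:45.
Leo ∩ Noa ∩ Oliver ∩ Grace: 11:15-12:00, 16:00-16:30.
Leo ∩ Noa ∩ Oliver ∩ Grace ∩ Sven: 11:15-12:00, 16:00-16:30.
No common window is at least 90 minutes long.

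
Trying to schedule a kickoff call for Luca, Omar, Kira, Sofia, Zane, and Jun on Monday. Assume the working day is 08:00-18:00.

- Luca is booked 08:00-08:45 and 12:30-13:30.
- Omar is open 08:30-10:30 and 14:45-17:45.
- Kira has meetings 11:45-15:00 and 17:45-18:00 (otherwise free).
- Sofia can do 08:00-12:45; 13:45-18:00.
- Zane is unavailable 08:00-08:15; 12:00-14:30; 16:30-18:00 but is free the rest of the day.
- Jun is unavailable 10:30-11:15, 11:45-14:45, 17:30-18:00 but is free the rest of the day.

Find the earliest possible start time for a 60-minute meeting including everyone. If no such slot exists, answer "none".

08:45

Luca free: 08:45-12:30, 13:30-18:00 (invert busy blocks within the working day).
Omar free: 08:30-10:30, 14:45-17:45.
Kira free: 08:00-11:45, 15:00-17:45 (invert busy blocks within the working day).
Sofia free: 08:00-12:45, 13:45-18:00.
Zane free: 08:15-12:00, 14:30-16:30 (invert busy blocks within the working day).
Jun free: 08:00-10:30, 11:15-11:45, 14:45-17:30 (invert busy blocks within the working day).
Luca ∩ Omar: 08:45-10:30, 14:45-17:45.
Luca ∩ Omar ∩ Kira: 08:45-10:30, 15:00-17:45.
Luca ∩ Omar ∩ Kira ∩ Sofia: 08:45-10:30, 15:00-17:45.
Luca ∩ Omar ∩ Kira ∩ Sofia ∩ Zane: 08:45-10:30, 15:00-16:30.
Luca ∩ Omar ∩ Kira ∩ Sofia ∩ Zane ∩ Jun: 08:45-10:30, 15:00-16:30.
The first common window of at least 60 minutes is 08:45-10:30, so the earliest start is 08:45.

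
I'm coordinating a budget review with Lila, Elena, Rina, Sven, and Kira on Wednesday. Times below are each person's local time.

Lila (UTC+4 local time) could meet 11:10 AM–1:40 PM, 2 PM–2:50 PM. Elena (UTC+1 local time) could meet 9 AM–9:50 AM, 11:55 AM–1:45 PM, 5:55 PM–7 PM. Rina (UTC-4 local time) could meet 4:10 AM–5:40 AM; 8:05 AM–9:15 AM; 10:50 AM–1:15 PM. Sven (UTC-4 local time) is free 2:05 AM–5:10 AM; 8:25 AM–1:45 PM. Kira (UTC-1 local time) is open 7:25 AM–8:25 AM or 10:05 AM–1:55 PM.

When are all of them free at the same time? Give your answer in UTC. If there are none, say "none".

Lila in UTC: 07:10-09:40, 10:00-10:50 (subtract 4h to convert from UTC+4).
Elena in UTC: 08:00-08:50, 10:55-12:45, 16:55-18:00 (subtract 1h to convert from UTC+1).
Rina in UTC: 08:10-09:40, 12:05-13:15, 14:50-17:15 (add 4h to convert from UTC-4).
Sven in UTC: 06:05-09:10, 12:25-17:45 (add 4h to convert from UTC-4).
Kira in UTC: 08:25-09:25, 11:05-14:55 (add 1h to convert from UTC-1).
Lila ∩ Elena: 08:00-08:50.
Lila ∩ Elena ∩ Rina: 08:10-08:50.
Lila ∩ Elena ∩ Rina ∩ Sven: 08:10-08:50.
Lila ∩ Elena ∩ Rina ∩ Sven ∩ Kira: 08:25-08:50.

08:25-08:50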